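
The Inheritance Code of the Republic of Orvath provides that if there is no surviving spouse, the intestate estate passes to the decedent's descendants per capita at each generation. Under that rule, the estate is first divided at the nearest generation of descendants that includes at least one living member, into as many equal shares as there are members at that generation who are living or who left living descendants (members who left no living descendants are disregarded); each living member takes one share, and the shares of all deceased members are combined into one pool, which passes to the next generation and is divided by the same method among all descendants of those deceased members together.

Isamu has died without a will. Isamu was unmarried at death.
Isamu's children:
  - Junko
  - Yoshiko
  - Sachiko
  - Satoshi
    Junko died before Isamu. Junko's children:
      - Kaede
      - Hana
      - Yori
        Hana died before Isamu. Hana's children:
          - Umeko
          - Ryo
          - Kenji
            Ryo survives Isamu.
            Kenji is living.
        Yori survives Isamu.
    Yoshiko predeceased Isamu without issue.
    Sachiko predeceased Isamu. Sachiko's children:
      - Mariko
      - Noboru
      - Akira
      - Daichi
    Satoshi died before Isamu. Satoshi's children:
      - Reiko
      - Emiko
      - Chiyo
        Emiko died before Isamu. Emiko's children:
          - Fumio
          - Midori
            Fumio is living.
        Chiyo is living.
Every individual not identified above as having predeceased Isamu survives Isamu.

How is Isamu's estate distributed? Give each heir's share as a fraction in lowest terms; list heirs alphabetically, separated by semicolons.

There is no surviving spouse, so the entire estate passes to Isamu's descendants per capita at each generation.
No one at generation 1 (Junko, Sachiko, Satoshi) is living; moving to the next generation.
At generation 2 (Kaede, Hana, Yori, Mariko, Noboru, Akira, Daichi, Reiko, Emiko, Chiyo) there are 10 shares of (1)/10 = 1/10 each.
Living: Kaede, Yori, Mariko, Noboru, Akira, Daichi, Reiko, and Chiyo — each takes 1/10.
Deceased: Hana and Emiko. Their combined 1/5 is pooled and carried to generation 3.
At generation 3 (Umeko, Ryo, Kenji, Fumio, Midori) there are 5 shares of (1/5)/5 = 1/25 each.
Living: Umeko, Ryo, Kenji, Fumio, and Midori — each takes 1/25.

Akira 1/10; Chiyo 1/10; Daichi 1/10; Fumio 1/25; Kaede 1/10; Kenji 1/25; Mariko 1/10; Midori 1/25; Noboru 1/10; Reiko 1/10; Ryo 1/25; Umeko 1/25; Yori 1/10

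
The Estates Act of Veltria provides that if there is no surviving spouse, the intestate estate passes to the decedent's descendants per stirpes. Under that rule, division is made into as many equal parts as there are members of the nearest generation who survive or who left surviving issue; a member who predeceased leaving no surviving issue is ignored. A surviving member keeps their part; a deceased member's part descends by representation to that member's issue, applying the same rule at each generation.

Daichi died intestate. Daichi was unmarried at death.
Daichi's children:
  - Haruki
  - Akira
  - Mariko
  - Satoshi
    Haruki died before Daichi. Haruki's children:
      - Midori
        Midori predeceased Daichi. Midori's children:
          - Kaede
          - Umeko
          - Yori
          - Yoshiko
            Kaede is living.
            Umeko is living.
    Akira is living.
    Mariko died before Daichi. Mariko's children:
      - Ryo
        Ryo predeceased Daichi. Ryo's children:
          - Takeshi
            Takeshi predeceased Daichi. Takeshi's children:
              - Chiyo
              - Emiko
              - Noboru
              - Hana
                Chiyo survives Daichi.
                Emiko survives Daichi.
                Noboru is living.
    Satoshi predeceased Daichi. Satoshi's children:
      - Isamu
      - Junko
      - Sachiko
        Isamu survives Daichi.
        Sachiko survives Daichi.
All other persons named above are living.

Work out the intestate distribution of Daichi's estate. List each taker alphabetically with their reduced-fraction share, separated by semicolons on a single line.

There is no surviving spouse, so the entire estate passes to Daichi's descendants per stirpes.
The estate is divided into 4 equal shares of 1/4 among Haruki, Akira, Mariko, Satoshi.
Haruki predeceased; the 1/4 allotted to Haruki's branch passes to Haruki's issue by representation.
Midori's line is the sole branch at this level, so the full 1/4 passes to Midori's issue by representation.
The 1/4 is divided into 4 equal shares of 1/16 among Kaede, Umeko, Yori, Yoshiko.
Kaede is living and takes 1/16.
Umeko is living and takes 1/16.
Yori is living and takes 1/16.
Yoshiko is living and takes 1/16.
Akira is living and takes 1/4.
Mariko predeceased; the 1/4 allotted to Mariko's branch passes to Mariko's issue by representation.
Ryo's line is the sole branch at this level, so the full 1/4 passes to Ryo's issue by representation.
Takeshi's line is the sole branch at this level, so the full 1/4 passes to Takeshi's issue by representation.
The 1/4 is divided into 4 equal shares of 1/16 among Chiyo, Emiko, Noboru, Hana.
Chiyo is living and takes 1/16.
Emiko is living and takes 1/16.
Noboru is living and takes 1/16.
Hana is living and takes 1/16.
Satoshi predeceased; the 1/4 allotted to Satoshi's branch passes to Satoshi's issue by representation.
The 1/4 is divided into 3 equal shares of 1/12 among Isamu, Junko, Sachiko.
Isamu is living and takes 1/12.
Junko is living and takes 1/12.
Sachiko is living and takes 1/12.

Akira 1/4; Chiyo 1/16; Emiko 1/16; Hana 1/16; Isamu 1/12; Junko 1/12; Kaede 1/16; Noboru 1/16; Sachiko 1/12; Umeko 1/16; Yori 1/16; Yoshiko 1/16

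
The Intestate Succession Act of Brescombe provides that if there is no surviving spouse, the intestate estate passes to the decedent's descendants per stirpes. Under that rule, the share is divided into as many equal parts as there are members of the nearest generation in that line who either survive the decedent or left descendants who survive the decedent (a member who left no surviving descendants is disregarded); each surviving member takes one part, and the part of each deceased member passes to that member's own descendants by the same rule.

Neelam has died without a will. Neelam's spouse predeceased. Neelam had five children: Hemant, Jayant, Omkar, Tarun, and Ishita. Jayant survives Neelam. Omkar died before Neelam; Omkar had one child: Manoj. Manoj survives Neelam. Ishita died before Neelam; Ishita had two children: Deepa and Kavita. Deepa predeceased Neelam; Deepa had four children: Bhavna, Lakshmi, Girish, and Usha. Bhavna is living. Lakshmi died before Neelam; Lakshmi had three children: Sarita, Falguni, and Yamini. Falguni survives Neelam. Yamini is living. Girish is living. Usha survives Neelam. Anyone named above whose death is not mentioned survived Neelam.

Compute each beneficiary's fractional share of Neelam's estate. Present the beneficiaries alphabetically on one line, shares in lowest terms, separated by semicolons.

Bhavna 1/40; Falguni 1/120; Girish 1/40; Hemant 1/5; Jayant 1/5; Kavita 1/10; Manoj 1/5; Sarita 1/120; Tarun 1/5; Usha 1/40; Yamini 1/120

There is no surviving spouse, so the entire estate passes to Neelam's descendants per stirpes.
The estate is divided into 5 equal shares of 1/5 among Hemant, Jayant, Omkar, Tarun, Ishita.
Hemant is living and takes 1/5.
Jayant is living and takes 1/5.
Omkar predeceased; the 1/5 allotted to Omkar's branch passes to Omkar's issue by representation.
Manoj is the sole taker at this level and receives the full 1/5.
Tarun is living and takes 1/5.
Ishita predeceased; the 1/5 allotted to Ishita's branch passes to Ishita's issue by representation.
The 1/5 is divided into 2 equal shares of 1/10 among Deepa, Kavita.
Deepa predeceased; the 1/10 allotted to Deepa's branch passes to Deepa's issue by representation.
The 1/10 is divided into 4 equal shares of 1/40 among Bhavna, Lakshmi, Girish, Usha.
Bhavna is living and takes 1/40.
Lakshmi predeceased; the 1/40 allotted to Lakshmi's branch passes to Lakshmi's issue by representation.
The 1/40 is divided into 3 equal shares of 1/120 among Sarita, Falguni, Yamini.
Sarita is living and takes 1/120.
Falguni is living and takes 1/120.
Yamini is living and takes 1/120.
Girish is living and takes 1/40.
Usha is living and takes 1/40.
Kavita is living and takes 1/10.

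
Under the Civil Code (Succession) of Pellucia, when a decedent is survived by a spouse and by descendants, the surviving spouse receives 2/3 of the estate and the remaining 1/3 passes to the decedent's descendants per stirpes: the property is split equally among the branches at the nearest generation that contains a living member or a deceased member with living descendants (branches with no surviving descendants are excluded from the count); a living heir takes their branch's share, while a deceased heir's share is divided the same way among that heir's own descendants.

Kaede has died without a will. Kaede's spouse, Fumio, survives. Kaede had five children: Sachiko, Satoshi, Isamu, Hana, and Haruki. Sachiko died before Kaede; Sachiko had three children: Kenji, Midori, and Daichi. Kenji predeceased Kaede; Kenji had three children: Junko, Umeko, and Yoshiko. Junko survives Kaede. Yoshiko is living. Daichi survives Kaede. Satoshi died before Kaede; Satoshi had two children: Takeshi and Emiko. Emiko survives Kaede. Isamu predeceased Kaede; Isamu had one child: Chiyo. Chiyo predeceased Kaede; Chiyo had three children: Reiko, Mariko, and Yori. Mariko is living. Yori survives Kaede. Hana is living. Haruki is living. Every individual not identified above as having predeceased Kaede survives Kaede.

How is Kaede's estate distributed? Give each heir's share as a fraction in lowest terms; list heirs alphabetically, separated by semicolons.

Fumio, as surviving spouse, takes 2/3.
The remaining 1/3 passes to Kaede's descendants per stirpes.
The 1/3 is divided into 5 equal shares of 1/15 among Sachiko, Satoshi, Isamu, Hana, Haruki.
Sachiko predeceased; the 1/15 allotted to Sachiko's branch passes to Sachiko's issue by representation.
The 1/15 is divided into 3 equal shares of 1/45 among Kenji, Midori, Daichi.
Kenji predeceased; the 1/45 allotted to Kenji's branch passes to Kenji's issue by representation.
The 1/45 is divided into 3 equal shares of 1/135 among Junko, Umeko, Yoshiko.
Junko is living and takes 1/135.
Umeko is living and takes 1/135.
Yoshiko is living and takes 1/135.
Midori is living and takes 1/45.
Daichi is living and takes 1/45.
Satoshi predeceased; the 1/15 allotted to Satoshi's branch passes to Satoshi's issue by representation.
The 1/15 is divided into 2 equal shares of 1/30 among Takeshi, Emiko.
Takeshi is living and takes 1/30.
Emiko is living and takes 1/30.
Isamu predeceased; the 1/15 allotted to Isamu's branch passes to Isamu's issue by representation.
Chiyo's line is the sole branch at this level, so the full 1/15 passes to Chiyo's issue by representation.
The 1/15 is divided into 3 equal shares of 1/45 among Reiko, Mariko, Yori.
Reiko is living and takes 1/45.
Mariko is living and takes 1/45.
Yori is living and takes 1/45.
Hana is living and takes 1/15.
Haruki is living and takes 1/15.

Daichi 1/45; Emiko 1/30; Fumio 2/3; Hana 1/15; Haruki 1/15; Junko 1/135; Mariko 1/45; Midori 1/45; Reiko 1/45; Takeshi 1/30; Umeko 1/135; Yori 1/45; Yoshiko 1/135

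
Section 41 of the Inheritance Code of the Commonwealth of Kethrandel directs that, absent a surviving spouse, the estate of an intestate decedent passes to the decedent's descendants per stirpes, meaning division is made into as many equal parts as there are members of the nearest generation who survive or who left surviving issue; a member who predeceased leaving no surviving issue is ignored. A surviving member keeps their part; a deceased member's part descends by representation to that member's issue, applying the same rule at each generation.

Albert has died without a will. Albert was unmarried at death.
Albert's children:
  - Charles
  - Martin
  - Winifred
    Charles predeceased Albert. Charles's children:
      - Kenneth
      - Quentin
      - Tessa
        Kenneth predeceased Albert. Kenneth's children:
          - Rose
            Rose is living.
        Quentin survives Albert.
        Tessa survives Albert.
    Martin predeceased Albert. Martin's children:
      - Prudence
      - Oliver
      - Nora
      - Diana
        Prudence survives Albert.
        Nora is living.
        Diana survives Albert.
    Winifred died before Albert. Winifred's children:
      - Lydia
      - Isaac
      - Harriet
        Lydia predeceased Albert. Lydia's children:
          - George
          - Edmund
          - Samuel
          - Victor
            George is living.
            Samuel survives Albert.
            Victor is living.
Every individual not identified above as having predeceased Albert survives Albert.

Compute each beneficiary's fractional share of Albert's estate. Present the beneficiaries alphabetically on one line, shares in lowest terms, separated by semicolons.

Diana 1/12; Edmund 1/36; George 1/36; Harriet 1/9; Isaac 1/9; Nora 1/12; Oliver 1/12; Prudence 1/12; Quentin 1/9; Rose 1/9; Samuel 1/36; Tessa 1/9; Victor 1/36

There is no surviving spouse, so the entire estate passes to Albert's descendants per stirpes.
The estate is divided into 3 equal shares of 1/3 among Charles, Martin, Winifred.
Charles predeceased; the 1/3 allotted to Charles's branch passes to Charles's issue by representation.
The 1/3 is divided into 3 equal shares of 1/9 among Kenneth, Quentin, Tessa.
Kenneth predeceased; the 1/9 allotted to Kenneth's branch passes to Kenneth's issue by representation.
Rose is the sole taker at this level and receives the full 1/9.
Quentin is living and takes 1/9.
Tessa is living and takes 1/9.
Martin predeceased; the 1/3 allotted to Martin's branch passes to Martin's issue by representation.
The 1/3 is divided into 4 equal shares of 1/12 among Prudence, Oliver, Nora, Diana.
Prudence is living and takes 1/12.
Oliver is living and takes 1/12.
Nora is living and takes 1/12.
Diana is living and takes 1/12.
Winifred predeceased; the 1/3 allotted to Winifred's branch passes to Winifred's issue by representation.
The 1/3 is divided into 3 equal shares of 1/9 among Lydia, Isaac, Harriet.
Lydia predeceased; the 1/9 allotted to Lydia's branch passes to Lydia's issue by representation.
The 1/9 is divided into 4 equal shares of 1/36 among George, Edmund, Samuel, Victor.
George is living and takes 1/36.
Edmund is living and takes 1/36.
Samuel is living and takes 1/36.
Victor is living and takes 1/36.
Isaac is living and takes 1/9.
Harriet is living and takes 1/9.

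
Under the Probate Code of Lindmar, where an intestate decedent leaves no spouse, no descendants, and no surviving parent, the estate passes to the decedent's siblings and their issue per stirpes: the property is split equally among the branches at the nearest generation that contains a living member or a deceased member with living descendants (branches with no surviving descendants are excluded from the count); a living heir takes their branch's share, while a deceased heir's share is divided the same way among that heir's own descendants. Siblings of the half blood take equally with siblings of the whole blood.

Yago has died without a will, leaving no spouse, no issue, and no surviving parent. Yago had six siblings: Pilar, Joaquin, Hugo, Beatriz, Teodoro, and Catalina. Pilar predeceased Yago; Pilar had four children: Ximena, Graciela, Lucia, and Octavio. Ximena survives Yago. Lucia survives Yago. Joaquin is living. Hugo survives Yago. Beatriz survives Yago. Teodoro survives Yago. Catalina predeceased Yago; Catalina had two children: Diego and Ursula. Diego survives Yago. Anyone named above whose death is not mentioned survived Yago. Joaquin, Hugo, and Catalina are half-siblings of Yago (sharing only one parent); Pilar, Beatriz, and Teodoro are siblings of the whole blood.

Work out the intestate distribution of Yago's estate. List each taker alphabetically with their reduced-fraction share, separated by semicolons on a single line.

Beatriz 1/6; Diego 1/12; Graciela 1/24; Hugo 1/6; Joaquin 1/6; Lucia 1/24; Octavio 1/24; Teodoro 1/6; Ursula 1/12; Ximena 1/24

No spouse, descendants, or parent survives, so the estate passes to Yago's siblings per stirpes.
Half-blood and whole-blood siblings take equally under the stated rule.
The estate is divided into 6 equal shares of 1/6 among Pilar, Joaquin, Hugo, Beatriz, Teodoro, Catalina.
Pilar predeceased; the 1/6 allotted to Pilar's branch passes to Pilar's issue by representation.
The 1/6 is divided into 4 equal shares of 1/24 among Ximena, Graciela, Lucia, Octavio.
Ximena is living and takes 1/24.
Graciela is living and takes 1/24.
Lucia is living and takes 1/24.
Octavio is living and takes 1/24.
Joaquin is living and takes 1/6.
Hugo is living and takes 1/6.
Beatriz is living and takes 1/6.
Teodoro is living and takes 1/6.
Catalina predeceased; the 1/6 allotted to Catalina's branch passes to Catalina's issue by representation.
The 1/6 is divided into 2 equal shares of 1/12 among Diego, Ursula.
Diego is living and takes 1/12.
Ursula is living and takes 1/12.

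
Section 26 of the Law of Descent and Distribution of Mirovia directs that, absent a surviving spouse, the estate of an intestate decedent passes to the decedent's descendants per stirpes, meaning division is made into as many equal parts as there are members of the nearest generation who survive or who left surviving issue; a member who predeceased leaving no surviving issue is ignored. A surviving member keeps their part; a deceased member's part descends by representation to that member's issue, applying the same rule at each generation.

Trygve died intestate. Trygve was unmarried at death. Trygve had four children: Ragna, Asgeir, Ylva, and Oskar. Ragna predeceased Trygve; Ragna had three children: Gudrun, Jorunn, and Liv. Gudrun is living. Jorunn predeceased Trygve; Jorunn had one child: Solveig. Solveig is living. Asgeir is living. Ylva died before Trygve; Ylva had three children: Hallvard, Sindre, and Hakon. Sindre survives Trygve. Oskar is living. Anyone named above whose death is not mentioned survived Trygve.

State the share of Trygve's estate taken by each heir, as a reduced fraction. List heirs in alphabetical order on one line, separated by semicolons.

There is no surviving spouse, so the entire estate passes to Trygve's descendants per stirpes.
The estate is divided into 4 equal shares of 1/4 among Ragna, Asgeir, Ylva, Oskar.
Ragna predeceased; the 1/4 allotted to Ragna's branch passes to Ragna's issue by representation.
The 1/4 is divided into 3 equal shares of 1/12 among Gudrun, Jorunn, Liv.
Gudrun is living and takes 1/12.
Jorunn predeceased; the 1/12 allotted to Jorunn's branch passes to Jorunn's issue by representation.
Solveig is the sole taker at this level and receives the full 1/12.
Liv is living and takes 1/12.
Asgeir is living and takes 1/4.
Ylva predeceased; the 1/4 allotted to Ylva's branch passes to Ylva's issue by representation.
The 1/4 is divided into 3 equal shares of 1/12 among Hallvard, Sindre, Hakon.
Hallvard is living and takes 1/12.
Sindre is living and takes 1/12.
Hakon is living and takes 1/12.
Oskar is living and takes 1/4.

Asgeir 1/4; Gudrun 1/12; Hakon 1/12; Hallvard 1/12; Liv 1/12; Oskar 1/4; Sindre 1/12; Solveig 1/12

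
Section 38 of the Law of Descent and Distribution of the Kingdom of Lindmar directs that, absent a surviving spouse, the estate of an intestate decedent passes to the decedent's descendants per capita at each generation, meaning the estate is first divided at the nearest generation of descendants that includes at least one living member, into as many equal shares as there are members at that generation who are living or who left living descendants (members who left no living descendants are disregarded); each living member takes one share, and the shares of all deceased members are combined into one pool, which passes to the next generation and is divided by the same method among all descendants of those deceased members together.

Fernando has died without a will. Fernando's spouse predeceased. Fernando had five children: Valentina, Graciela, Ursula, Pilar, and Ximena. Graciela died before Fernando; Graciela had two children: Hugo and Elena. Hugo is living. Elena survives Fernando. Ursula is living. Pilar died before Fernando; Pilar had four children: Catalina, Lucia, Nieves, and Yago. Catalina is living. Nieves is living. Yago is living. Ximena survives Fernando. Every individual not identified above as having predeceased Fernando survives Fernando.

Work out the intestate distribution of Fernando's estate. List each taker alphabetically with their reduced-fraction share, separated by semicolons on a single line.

Catalina 1/15; Elena 1/15; Hugo 1/15; Lucia 1/15; Nieves 1/15; Ursula 1/5; Valentina 1/5; Ximena 1/5; Yago 1/15

There is no surviving spouse, so the entire estate passes to Fernando's descendants per capita at each generation.
At generation 1 (Valentina, Graciela, Ursula, Pilar, Ximena) there are 5 shares of (1)/5 = 1/5 each.
Living: Valentina, Ursula, and Ximena — each takes 1/5.
Deceased: Graciela and Pilar. Their combined 2/5 is pooled and carried to generation 2.
At generation 2 (Hugo, Elena, Catalina, Lucia, Nieves, Yago) there are 6 shares of (2/5)/6 = 1/15 each.
Living: Hugo, Elena, Catalina, Lucia, Nieves, and Yago — each takes 1/15.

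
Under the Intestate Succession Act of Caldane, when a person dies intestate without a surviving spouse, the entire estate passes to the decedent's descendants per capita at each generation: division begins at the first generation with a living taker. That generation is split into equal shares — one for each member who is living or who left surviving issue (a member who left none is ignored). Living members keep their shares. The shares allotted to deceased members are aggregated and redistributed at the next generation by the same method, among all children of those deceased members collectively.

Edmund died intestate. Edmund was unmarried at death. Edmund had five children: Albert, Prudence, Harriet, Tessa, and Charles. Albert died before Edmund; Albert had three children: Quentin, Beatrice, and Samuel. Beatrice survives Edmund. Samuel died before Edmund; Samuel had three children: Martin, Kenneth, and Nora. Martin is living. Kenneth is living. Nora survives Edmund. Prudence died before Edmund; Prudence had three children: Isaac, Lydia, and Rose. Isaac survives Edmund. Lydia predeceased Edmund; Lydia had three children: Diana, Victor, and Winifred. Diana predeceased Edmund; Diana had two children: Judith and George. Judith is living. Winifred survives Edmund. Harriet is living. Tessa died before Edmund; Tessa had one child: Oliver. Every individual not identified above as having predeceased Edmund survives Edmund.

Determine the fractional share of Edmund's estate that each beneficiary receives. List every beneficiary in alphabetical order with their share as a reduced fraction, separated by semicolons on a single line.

Beatrice 3/35; Charles 1/5; George 1/70; Harriet 1/5; Isaac 3/35; Judith 1/70; Kenneth 1/35; Martin 1/35; Nora 1/35; Oliver 3/35; Quentin 3/35; Rose 3/35; Victor 1/35; Winifred 1/35

There is no surviving spouse, so the entire estate passes to Edmund's descendants per capita at each generation.
At generation 1 (Albert, Prudence, Harriet, Tessa, Charles) there are 5 shares of (1)/5 = 1/5 each.
Living: Harriet and Charles — each takes 1/5.
Deceased: Albert, Prudence, and Tessa. Their combined 3/5 is pooled and carried to generation 2.
At generation 2 (Quentin, Beatrice, Samuel, Isaac, Lydia, Rose, Oliver) there are 7 shares of (3/5)/7 = 3/35 each.
Living: Quentin, Beatrice, Isaac, Rose, and Oliver — each takes 3/35.
Deceased: Samuel and Lydia. Their combined 6/35 is pooled and carried to generation 3.
At generation 3 (Martin, Kenneth, Nora, Diana, Victor, Winifred) there are 6 shares of (6/35)/6 = 1/35 each.
Living: Martin, Kenneth, Nora, Victor, and Winifred — each takes 1/35.
Deceased: Diana. That 1/35 share is carried to generation 4.
At generation 4 (Judith, George) there are 2 shares of (1/35)/2 = 1/70 each.
Living: Judith and George — each takes 1/70.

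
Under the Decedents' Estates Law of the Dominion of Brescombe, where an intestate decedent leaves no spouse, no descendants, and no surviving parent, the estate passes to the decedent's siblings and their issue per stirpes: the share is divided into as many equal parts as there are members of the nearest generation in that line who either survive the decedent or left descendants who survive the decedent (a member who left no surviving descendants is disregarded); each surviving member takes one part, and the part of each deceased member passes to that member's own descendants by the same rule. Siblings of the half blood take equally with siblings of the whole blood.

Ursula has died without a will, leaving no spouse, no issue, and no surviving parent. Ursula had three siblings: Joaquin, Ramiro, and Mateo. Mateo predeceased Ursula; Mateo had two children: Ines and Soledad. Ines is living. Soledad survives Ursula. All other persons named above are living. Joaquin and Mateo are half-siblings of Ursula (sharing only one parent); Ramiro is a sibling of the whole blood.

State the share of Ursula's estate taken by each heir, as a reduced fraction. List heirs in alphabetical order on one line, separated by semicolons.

Ines 1/6; Joaquin 1/3; Ramiro 1/3; Soledad 1/6

No spouse, descendants, or parent survives, so the estate passes to Ursula's siblings per stirpes.
Half-blood and whole-blood siblings take equally under the stated rule.
The estate is divided into 3 equal shares of 1/3 among Joaquin, Ramiro, Mateo.
Joaquin is living and takes 1/3.
Ramiro is living and takes 1/3.
Mateo predeceased; the 1/3 allotted to Mateo's branch passes to Mateo's issue by representation.
The 1/3 is divided into 2 equal shares of 1/6 among Ines, Soledad.
Ines is living and takes 1/6.
Soledad is living and takes 1/6.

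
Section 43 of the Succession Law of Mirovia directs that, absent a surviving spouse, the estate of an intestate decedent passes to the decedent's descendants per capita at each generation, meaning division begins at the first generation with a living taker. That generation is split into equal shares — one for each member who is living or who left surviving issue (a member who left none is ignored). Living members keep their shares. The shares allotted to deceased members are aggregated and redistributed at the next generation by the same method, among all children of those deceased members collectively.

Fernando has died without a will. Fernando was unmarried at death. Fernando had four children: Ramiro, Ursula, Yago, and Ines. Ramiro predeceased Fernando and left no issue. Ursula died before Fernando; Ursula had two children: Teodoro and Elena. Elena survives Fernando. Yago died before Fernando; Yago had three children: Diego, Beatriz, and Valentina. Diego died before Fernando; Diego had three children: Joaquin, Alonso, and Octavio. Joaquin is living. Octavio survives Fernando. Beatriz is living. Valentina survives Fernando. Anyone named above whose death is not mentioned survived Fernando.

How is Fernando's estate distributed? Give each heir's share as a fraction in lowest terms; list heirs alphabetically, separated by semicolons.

Alonso 2/45; Beatriz 2/15; Elena 2/15; Ines 1/3; Joaquin 2/45; Octavio 2/45; Teodoro 2/15; Valentina 2/15

There is no surviving spouse, so the entire estate passes to Fernando's descendants per capita at each generation.
At generation 1 (Ursula, Yago, Ines) there are 3 shares of (1)/3 = 1/3 each.
Living: Ines — each takes 1/3.
Deceased: Ursula and Yago. Their combined 2/3 is pooled and carried to generation 2.
At generation 2 (Teodoro, Elena, Diego, Beatriz, Valentina) there are 5 shares of (2/3)/5 = 2/15 each.
Living: Teodoro, Elena, Beatriz, and Valentina — each takes 2/15.
Deceased: Diego. That 2/15 share is carried to generation 3.
At generation 3 (Joaquin, Alonso, Octavio) there are 3 shares of (2/15)/3 = 2/45 each.
Living: Joaquin, Alonso, and Octavio — each takes 2/45.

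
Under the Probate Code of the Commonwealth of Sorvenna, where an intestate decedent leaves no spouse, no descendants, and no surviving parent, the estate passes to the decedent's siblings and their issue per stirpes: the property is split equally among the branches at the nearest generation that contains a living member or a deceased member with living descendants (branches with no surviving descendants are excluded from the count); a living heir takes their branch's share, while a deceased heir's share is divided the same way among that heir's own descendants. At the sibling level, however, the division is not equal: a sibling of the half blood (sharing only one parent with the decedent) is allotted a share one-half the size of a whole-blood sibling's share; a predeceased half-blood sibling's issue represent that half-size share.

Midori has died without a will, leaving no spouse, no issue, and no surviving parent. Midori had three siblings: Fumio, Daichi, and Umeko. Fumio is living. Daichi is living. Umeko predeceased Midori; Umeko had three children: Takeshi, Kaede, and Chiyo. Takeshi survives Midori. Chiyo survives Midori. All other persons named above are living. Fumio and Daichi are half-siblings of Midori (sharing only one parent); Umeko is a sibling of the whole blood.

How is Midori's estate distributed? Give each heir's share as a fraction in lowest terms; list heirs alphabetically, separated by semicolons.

Chiyo 1/6; Daichi 1/4; Fumio 1/4; Kaede 1/6; Takeshi 1/6

No spouse, descendants, or parent survives, so the estate passes to Midori's siblings per stirpes.
Half-blood siblings count for one-half the weight of whole-blood siblings at the initial division.
Dividing 1 in proportion to weights (total weight 2): Fumio (weight 1/2) → 1/4; Daichi (weight 1/2) → 1/4; Umeko (weight 1) → 1/2.
Fumio is living and takes 1/4.
Daichi is living and takes 1/4.
Umeko predeceased; the 1/2 allotted to Umeko's branch passes to Umeko's issue by representation.
The 1/2 is divided into 3 equal shares of 1/6 among Takeshi, Kaede, Chiyo.
Takeshi is living and takes 1/6.
Kaede is living and takes 1/6.
Chiyo is living and takes 1/6.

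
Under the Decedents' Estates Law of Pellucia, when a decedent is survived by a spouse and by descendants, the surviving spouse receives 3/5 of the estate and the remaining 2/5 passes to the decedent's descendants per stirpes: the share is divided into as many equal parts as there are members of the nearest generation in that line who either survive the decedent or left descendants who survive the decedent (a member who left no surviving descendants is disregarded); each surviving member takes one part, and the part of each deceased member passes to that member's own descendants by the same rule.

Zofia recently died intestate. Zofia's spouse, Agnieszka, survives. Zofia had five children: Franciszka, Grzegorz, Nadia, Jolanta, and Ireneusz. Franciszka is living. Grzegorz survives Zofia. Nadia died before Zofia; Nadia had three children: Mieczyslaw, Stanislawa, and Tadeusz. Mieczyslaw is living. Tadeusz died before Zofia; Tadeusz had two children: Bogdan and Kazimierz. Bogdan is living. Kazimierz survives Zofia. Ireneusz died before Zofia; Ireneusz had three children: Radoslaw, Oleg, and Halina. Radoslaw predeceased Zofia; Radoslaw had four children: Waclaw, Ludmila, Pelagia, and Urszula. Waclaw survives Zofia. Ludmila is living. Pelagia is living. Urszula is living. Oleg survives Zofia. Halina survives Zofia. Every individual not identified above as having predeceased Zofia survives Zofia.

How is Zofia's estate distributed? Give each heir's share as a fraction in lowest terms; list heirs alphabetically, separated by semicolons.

Agnieszka 3/5; Bogdan 1/75; Franciszka 2/25; Grzegorz 2/25; Halina 2/75; Jolanta 2/25; Kazimierz 1/75; Ludmila 1/150; Mieczyslaw 2/75; Oleg 2/75; Pelagia 1/150; Stanislawa 2/75; Urszula 1/150; Waclaw 1/150

Agnieszka, as surviving spouse, takes 3/5.
The remaining 2/5 passes to Zofia's descendants per stirpes.
The 2/5 is divided into 5 equal shares of 2/25 among Franciszka, Grzegorz, Nadia, Jolanta, Ireneusz.
Franciszka is living and takes 2/25.
Grzegorz is living and takes 2/25.
Nadia predeceased; the 2/25 allotted to Nadia's branch passes to Nadia's issue by representation.
The 2/25 is divided into 3 equal shares of 2/75 among Mieczyslaw, Stanislawa, Tadeusz.
Mieczyslaw is living and takes 2/75.
Stanislawa is living and takes 2/75.
Tadeusz predeceased; the 2/75 allotted to Tadeusz's branch passes to Tadeusz's issue by representation.
The 2/75 is divided into 2 equal shares of 1/75 among Bogdan, Kazimierz.
Bogdan is living and takes 1/75.
Kazimierz is living and takes 1/75.
Jolanta is living and takes 2/25.
Ireneusz predeceased; the 2/25 allotted to Ireneusz's branch passes to Ireneusz's issue by representation.
The 2/25 is divided into 3 equal shares of 2/75 among Radoslaw, Oleg, Halina.
Radoslaw predeceased; the 2/75 allotted to Radoslaw's branch passes to Radoslaw's issue by representation.
The 2/75 is divided into 4 equal shares of 1/150 among Waclaw, Ludmila, Pelagia, Urszula.
Waclaw is living and takes 1/150.
Ludmila is living and takes 1/150.
Pelagia is living and takes 1/150.
Urszula is living and takes 1/150.
Oleg is living and takes 2/75.
Halina is living and takes 2/75.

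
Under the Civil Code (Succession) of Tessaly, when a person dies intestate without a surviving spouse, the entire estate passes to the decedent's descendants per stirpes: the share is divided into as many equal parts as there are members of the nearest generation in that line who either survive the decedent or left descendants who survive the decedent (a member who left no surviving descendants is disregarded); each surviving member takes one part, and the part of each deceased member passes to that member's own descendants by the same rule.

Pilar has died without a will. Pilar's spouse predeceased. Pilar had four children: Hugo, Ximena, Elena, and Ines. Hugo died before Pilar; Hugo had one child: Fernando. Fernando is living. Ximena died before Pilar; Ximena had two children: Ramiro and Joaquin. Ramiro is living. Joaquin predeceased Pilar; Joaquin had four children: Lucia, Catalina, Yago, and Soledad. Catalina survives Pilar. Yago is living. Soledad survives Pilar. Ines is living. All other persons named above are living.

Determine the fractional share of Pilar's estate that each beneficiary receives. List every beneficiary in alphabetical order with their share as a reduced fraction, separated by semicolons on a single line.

Catalina 1/32; Elena 1/4; Fernando 1/4; Ines 1/4; Lucia 1/32; Ramiro 1/8; Soledad 1/32; Yago 1/32

There is no surviving spouse, so the entire estate passes to Pilar's descendants per stirpes.
The estate is divided into 4 equal shares of 1/4 among Hugo, Ximena, Elena, Ines.
Hugo predeceased; the 1/4 allotted to Hugo's branch passes to Hugo's issue by representation.
Fernando is the sole taker at this level and receives the full 1/4.
Ximena predeceased; the 1/4 allotted to Ximena's branch passes to Ximena's issue by representation.
The 1/4 is divided into 2 equal shares of 1/8 among Ramiro, Joaquin.
Ramiro is living and takes 1/8.
Joaquin predeceased; the 1/8 allotted to Joaquin's branch passes to Joaquin's issue by representation.
The 1/8 is divided into 4 equal shares of 1/32 among Lucia, Catalina, Yago, Soledad.
Lucia is living and takes 1/32.
Catalina is living and takes 1/32.
Yago is living and takes 1/32.
Soledad is living and takes 1/32.
Elena is living and takes 1/4.
Ines is living and takes 1/4.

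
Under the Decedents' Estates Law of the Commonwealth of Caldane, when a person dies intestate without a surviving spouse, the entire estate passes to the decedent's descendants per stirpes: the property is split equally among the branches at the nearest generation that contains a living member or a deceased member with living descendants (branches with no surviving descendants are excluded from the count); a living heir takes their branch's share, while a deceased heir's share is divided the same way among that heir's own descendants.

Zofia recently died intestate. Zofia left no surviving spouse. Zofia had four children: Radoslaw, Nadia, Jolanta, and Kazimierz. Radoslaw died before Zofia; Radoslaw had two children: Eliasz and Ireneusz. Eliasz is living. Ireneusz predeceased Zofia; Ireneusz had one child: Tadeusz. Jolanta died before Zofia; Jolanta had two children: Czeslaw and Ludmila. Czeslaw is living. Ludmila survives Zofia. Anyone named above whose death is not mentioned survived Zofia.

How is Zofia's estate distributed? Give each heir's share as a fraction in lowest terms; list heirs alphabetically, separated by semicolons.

Czeslaw 1/8; Eliasz 1/8; Kazimierz 1/4; Ludmila 1/8; Nadia 1/4; Tadeusz 1/8

There is no surviving spouse, so the entire estate passes to Zofia's descendants per stirpes.
The estate is divided into 4 equal shares of 1/4 among Radoslaw, Nadia, Jolanta, Kazimierz.
Radoslaw predeceased; the 1/4 allotted to Radoslaw's branch passes to Radoslaw's issue by representation.
The 1/4 is divided into 2 equal shares of 1/8 among Eliasz, Ireneusz.
Eliasz is living and takes 1/8.
Ireneusz predeceased; the 1/8 allotted to Ireneusz's branch passes to Ireneusz's issue by representation.
Tadeusz is the sole taker at this level and receives the full 1/8.
Nadia is living and takes 1/4.
Jolanta predeceased; the 1/4 allotted to Jolanta's branch passes to Jolanta's issue by representation.
The 1/4 is divided into 2 equal shares of 1/8 among Czeslaw, Ludmila.
Czeslaw is living and takes 1/8.
Ludmila is living and takes 1/8.
Kazimierz is living and takes 1/4.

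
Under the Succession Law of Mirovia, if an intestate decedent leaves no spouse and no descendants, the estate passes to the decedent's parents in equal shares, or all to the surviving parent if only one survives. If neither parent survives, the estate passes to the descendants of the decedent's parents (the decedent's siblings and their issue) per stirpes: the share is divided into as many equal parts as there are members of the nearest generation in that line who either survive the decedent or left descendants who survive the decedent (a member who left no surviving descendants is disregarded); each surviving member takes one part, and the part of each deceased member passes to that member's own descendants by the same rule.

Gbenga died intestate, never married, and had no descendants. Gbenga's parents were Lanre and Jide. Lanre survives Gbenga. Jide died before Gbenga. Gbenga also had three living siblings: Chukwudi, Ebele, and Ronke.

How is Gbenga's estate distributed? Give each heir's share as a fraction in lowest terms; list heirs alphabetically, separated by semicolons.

Lanre 1

Only one parent, Lanre, survives, so Lanre takes the entire estate. The siblings take nothing because a surviving parent has priority.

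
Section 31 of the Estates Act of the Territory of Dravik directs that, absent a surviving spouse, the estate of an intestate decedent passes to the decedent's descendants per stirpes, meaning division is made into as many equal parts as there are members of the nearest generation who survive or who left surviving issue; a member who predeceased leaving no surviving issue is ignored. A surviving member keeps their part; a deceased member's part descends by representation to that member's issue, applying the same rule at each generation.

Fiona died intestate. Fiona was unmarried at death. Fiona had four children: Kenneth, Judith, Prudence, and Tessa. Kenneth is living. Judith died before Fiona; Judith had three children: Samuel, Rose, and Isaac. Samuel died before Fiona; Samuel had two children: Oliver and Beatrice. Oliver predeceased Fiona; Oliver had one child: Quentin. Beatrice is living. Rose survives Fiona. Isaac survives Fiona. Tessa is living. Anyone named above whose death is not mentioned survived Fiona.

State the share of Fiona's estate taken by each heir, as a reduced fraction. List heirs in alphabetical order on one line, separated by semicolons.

There is no surviving spouse, so the entire estate passes to Fiona's descendants per stirpes.
The estate is divided into 4 equal shares of 1/4 among Kenneth, Judith, Prudence, Tessa.
Kenneth is living and takes 1/4.
Judith predeceased; the 1/4 allotted to Judith's branch passes to Judith's issue by representation.
The 1/4 is divided into 3 equal shares of 1/12 among Samuel, Rose, Isaac.
Samuel predeceased; the 1/12 allotted to Samuel's branch passes to Samuel's issue by representation.
The 1/12 is divided into 2 equal shares of 1/24 among Oliver, Beatrice.
Oliver predeceased; the 1/24 allotted to Oliver's branch passes to Oliver's issue by representation.
Quentin is the sole taker at this level and receives the full 1/24.
Beatrice is living and takes 1/24.
Rose is living and takes 1/12.
Isaac is living and takes 1/12.
Prudence is living and takes 1/4.
Tessa is living and takes 1/4.

Beatrice 1/24; Isaac 1/12; Kenneth 1/4; Prudence 1/4; Quentin 1/24; Rose 1/12; Tessa 1/4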